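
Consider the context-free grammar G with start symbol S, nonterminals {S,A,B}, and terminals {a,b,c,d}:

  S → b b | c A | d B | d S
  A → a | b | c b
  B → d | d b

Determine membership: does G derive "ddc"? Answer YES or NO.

CNF form of G:
  S -> T0 A | T1 T1 | T2 B | T2 S
  A -> T0 T1 | a | b
  B -> T2 T1 | d
  T0 -> c
  T1 -> b
  T2 -> d

CYK fill:
  cell(0,0) d: {B,T2}  orig:{B}
  cell(1,1) d: {B,T2}  orig:{B}
  cell(2,2) c: {T0}  orig:{}
  cell(0,1) dd: {S}
  cell(1,2) dc: ∅
  cell(0,2) ddc: ∅

S ∉ T[0,2] ⇒ NO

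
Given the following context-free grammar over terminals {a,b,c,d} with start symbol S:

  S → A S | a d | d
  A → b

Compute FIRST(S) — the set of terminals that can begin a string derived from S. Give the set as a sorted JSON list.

Compute FIRST by fixpoint:
[1]
  A via A→b: +{b}
  S via S→A S: +{b}
  S via S→a d: +{a}
  S via S→d: +{d}
  FIRST[S]={a,b,d}  FIRST[A]={b}
[2] — fixpoint
  FIRST[S]={a,b,d}  FIRST[A]={b}

FIRST(S) = ["a", "b", "d"]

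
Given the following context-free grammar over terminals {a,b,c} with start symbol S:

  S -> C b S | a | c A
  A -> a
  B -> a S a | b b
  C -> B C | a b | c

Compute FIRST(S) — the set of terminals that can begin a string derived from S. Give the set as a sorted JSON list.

FIRST sets, iterate to fixpoint:
iter 1:
  A via A→a: +{a}
  B via B→a S a: +{a}
  B via B→b b: +{b}
  C via C→B C: +{a,b}
  C via C→c: +{c}
  S via S→C b S: +{a,b,c}
  FIRST(S)={a,b,c}  FIRST(A)={a}  FIRST(B)={a,b}  FIRST(C)={a,b,c}
iter 2: (stable)
  FIRST(S)={a,b,c}  FIRST(A)={a}  FIRST(B)={a,b}  FIRST(C)={a,b,c}

FIRST(S) = ["a", "b", "c"]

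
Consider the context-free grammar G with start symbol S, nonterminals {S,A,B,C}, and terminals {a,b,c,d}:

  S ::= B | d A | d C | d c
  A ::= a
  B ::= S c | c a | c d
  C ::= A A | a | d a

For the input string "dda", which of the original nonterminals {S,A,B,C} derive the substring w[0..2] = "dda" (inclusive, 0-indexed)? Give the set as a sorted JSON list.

CNF form of G:
  S -> S T0 | T0 T1 | T0 T2 | T2 A | T2 C | T2 T0
  A -> a
  B -> S T0 | T0 T1 | T0 T2
  C -> A A | T2 T1 | a
  T0 -> c
  T1 -> a
  T2 -> d

CYK fill — only the sub-triangle for w[0..2]:
  T[0,0] 'd' = {T2}  orig:{}
  T[1,1] 'd' = {T2}  orig:{}
  T[2,2] 'a' = {A,C,T1}  orig:{A,C}
  T[0,1] 'dd' = ∅
  T[1,2] 'da' = {C,S}
  T[0,2] 'dda' = {S}

Original NTs in T[0,2] deriving "dda": ["S"]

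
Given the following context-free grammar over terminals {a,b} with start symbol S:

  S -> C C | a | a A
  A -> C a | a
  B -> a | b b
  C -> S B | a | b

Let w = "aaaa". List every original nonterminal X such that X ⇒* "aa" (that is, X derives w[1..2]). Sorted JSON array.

CNF form of G:
  S -> C C | T0 A | a
  A -> C T0 | a
  B -> T1 T1 | a
  C -> S B | a | b
  T0 -> a
  T1 -> b

Fill CYK table bottom-up — only the sub-triangle for w[1..2]:
  cell(1,1) a: {A,B,C,S,T0}  orig:{A,B,C,S}
  cell(2,2) a: {A,B,C,S,T0}  orig:{A,B,C,S}
  cell(1,2) aa: {A,C,S}

Original NTs in T[1,2] deriving "aa": ["A", "C", "S"]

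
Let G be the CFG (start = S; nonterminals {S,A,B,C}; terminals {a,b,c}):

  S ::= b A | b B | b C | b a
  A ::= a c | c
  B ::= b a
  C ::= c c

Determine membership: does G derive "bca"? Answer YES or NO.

CNF form of G:
  S -> T2 A | T2 B | T2 C | T2 T0
  A -> T0 T1 | c
  B -> T2 T0
  C -> T1 T1
  T0 -> a
  T1 -> c
  T2 -> b

CYK fill:
  T[0,0] 'b' = {T2}  orig:{}
  T[1,1] 'c' = {A,T1}  orig:{A}
  T[2,2] 'a' = {T0}  orig:{}
  T[0,1] 'bc' = {S}
  T[1,2] 'ca' = ∅
  T[0,2] 'bca' = ∅

S ∉ T[0,2] ⇒ NO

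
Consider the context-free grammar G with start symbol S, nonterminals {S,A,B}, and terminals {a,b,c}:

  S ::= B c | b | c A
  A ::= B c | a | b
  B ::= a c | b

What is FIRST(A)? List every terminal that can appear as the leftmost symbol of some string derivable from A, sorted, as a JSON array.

FIRST sets, iterate to fixpoint:
iter 1:
  A via A→a: +{a}
  A via A→b: +{b}
  B via B→a c: +{a}
  B via B→b: +{b}
  S via S→B c: +{a,b}
  S via S→c A: +{c}
  S: {a,b,c}  A: {a,b}  B: {a,b}
iter 2: — fixpoint
  S: {a,b,c}  A: {a,b}  B: {a,b}

FIRST(A) = ["a", "b"]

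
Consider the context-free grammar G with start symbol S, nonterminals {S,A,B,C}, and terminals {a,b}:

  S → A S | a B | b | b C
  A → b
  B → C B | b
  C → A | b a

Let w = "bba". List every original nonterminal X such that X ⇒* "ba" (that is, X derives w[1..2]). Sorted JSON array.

CNF form of G:
  S -> A S | T0 C | T1 B | b
  A -> b
  B -> C B | b
  C -> T0 T1 | b
  T0 -> b
  T1 -> a

CYK fill, restricted to cells inside w[1..2]:
  [1..1]={A,B,C,S,T0}  "b"  orig:{A,B,C,S}
  [2..2]={T1}  "a"  orig:{}
  [1..2]={C}  "ba"

Original NTs in T[1,2] deriving "ba": ["C"]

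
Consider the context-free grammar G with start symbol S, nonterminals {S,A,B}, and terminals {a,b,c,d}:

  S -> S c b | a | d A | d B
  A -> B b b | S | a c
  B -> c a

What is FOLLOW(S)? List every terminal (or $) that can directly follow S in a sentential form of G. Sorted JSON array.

FIRST iteration:
pass 1:
  A via A→a c: +{a}
  B via B→c a: +{c}
  S via S→a: +{a}
  S via S→d A: +{d}
  FIRST[S]={a,d}  FIRST[A]={a}  FIRST[B]={c}
pass 2:
  A via A→B b b: +{c}
  A via A→S: +{d}
  FIRST[S]={a,d}  FIRST[A]={a,c,d}  FIRST[B]={c}
pass 3: (stable)
  FIRST[S]={a,d}  FIRST[A]={a,c,d}  FIRST[B]={c}

FOLLOW sets:
seed FOLLOW(S) with $
pass 1:
  A→B b b: FOLLOW(B) ⊇ FIRST(b) = {b}; new: +{b}
  S→S c b: FOLLOW(S) ⊇ FIRST(c) = {c}; new: +{c}
  S→d A: FOLLOW(A) ⊇ FOLLOW(S) ⊇ {$,c}; new: +{$,c}
  S→d B: FOLLOW(B) ⊇ FOLLOW(S) ⊇ {$,c}; new: +{$,c}
  S: {$,c}  A: {$,c}  B: {$,b,c}
pass 2: (stable)
  S: {$,c}  A: {$,c}  B: {$,b,c}

FOLLOW(S) = ["$", "c"]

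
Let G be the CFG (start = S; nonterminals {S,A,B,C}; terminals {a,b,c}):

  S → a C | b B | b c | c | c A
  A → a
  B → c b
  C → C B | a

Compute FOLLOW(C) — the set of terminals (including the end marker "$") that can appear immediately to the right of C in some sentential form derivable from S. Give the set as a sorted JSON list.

FIRST sets, iterate to fixpoint:
pass 1:
  A via A→a: +{a}
  B via B→c b: +{c}
  C via C→a: +{a}
  S via S→a C: +{a}
  S via S→b B: +{b}
  S via S→c: +{c}
  FIRST[S]={a,b,c}  FIRST[A]={a}  FIRST[B]={c}  FIRST[C]={a}
pass 2: (stable)
  FIRST[S]={a,b,c}  FIRST[A]={a}  FIRST[B]={c}  FIRST[C]={a}

Compute FOLLOW by fixpoint:
seed FOLLOW(S) with $
[1]
  C→C B: FOLLOW(C) ⊇ FIRST(B) = {c}; new: +{c}
  C→C B: FOLLOW(B) ⊇ FOLLOW(C) ⊇ {c}; new: +{c}
  S→a C: FOLLOW(C) ⊇ FOLLOW(S) ⊇ {$}; new: +{$}
  S→b B: FOLLOW(B) ⊇ FOLLOW(S) ⊇ {$}; new: +{$}
  S→c A: FOLLOW(A) ⊇ FOLLOW(S) ⊇ {$}; new: +{$}
  FOLLOW[S]={$}  FOLLOW[A]={$}  FOLLOW[B]={$,c}  FOLLOW[C]={$,c}
[2] done
  FOLLOW[S]={$}  FOLLOW[A]={$}  FOLLOW[B]={$,c}  FOLLOW[C]={$,c}

FOLLOW(C) = ["$", "c"]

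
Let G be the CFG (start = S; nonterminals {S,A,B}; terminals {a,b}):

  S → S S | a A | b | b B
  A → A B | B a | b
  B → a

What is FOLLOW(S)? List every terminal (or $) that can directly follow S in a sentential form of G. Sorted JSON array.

FIRST sets, iterate to fixpoint:
[1]
  A via A→b: +{b}
  B via B→a: +{a}
  S via S→a A: +{a}
  S via S→b: +{b}
  FIRST[S]={a,b}  FIRST[A]={b}  FIRST[B]={a}
[2]
  A via A→B a: +{a}
  FIRST[S]={a,b}  FIRST[A]={a,b}  FIRST[B]={a}
[3] (no change)
  FIRST[S]={a,b}  FIRST[A]={a,b}  FIRST[B]={a}

Compute FOLLOW by fixpoint:
initialize: $ ∈ FOLLOW(S)
iter 1:
  A→A B: FOLLOW(A) ⊇ FIRST(B) = {a}; new: +{a}
  A→A B: FOLLOW(B) ⊇ FOLLOW(A) ⊇ {a}; new: +{a}
  S→S S: FOLLOW(S) ⊇ FIRST(S) = {a,b}; new: +{a,b}
  S→a A: FOLLOW(A) ⊇ FOLLOW(S) ⊇ {$,a,b}; new: +{$,b}
  S→b B: FOLLOW(B) ⊇ FOLLOW(S) ⊇ {$,a,b}; new: +{$,b}
  FOLLOW[S]={$,a,b}  FOLLOW[A]={$,a,b}  FOLLOW[B]={$,a,b}
iter 2: — fixpoint
  FOLLOW[S]={$,a,b}  FOLLOW[A]={$,a,b}  FOLLOW[B]={$,a,b}

FOLLOW(S) = ["$", "a", "b"]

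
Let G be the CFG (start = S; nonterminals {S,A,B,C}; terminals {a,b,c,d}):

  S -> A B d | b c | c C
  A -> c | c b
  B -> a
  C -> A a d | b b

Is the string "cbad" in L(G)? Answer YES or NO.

Convert to CNF:
  S -> A X5 | T0 C | T1 T0
  A -> T0 T1 | c
  B -> a
  C -> A X4 | T1 T1
  T0 -> c
  T1 -> b
  T2 -> a
  T3 -> d
  X4 -> T2 T3
  X5 -> B T3

CYK table (by increasing span):
  T[0,0] 'c' = {A,T0}  orig:{A}
  T[1,1] 'b' = {T1}  orig:{}
  T[2,2] 'a' = {B,T2}  orig:{B}
  T[3,3] 'd' = {T3}  orig:{}
  T[0,1] 'cb' = {A}
  T[1,2] 'ba' = ∅
  T[2,3] 'ad' = {X4,X5}  orig:{}
  T[0,2] 'cba' = ∅
  T[1,3] 'bad' = ∅
  T[0,3] 'cbad' = {C,S}

S ∈ T[0,3] ⇒ YES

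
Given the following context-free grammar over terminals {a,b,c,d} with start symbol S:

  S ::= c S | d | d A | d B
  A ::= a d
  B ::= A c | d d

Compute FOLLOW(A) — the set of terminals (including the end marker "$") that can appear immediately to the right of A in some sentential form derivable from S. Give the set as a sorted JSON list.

FIRST sets, iterate to fixpoint:
pass 1:
  A via A→a d: +{a}
  B via B→A c: +{a}
  B via B→d d: +{d}
  S via S→c S: +{c}
  S via S→d: +{d}
  FIRST(S)={c,d}  FIRST(A)={a}  FIRST(B)={a,d}
pass 2: (no change)
  FIRST(S)={c,d}  FIRST(A)={a}  FIRST(B)={a,d}

FOLLOW sets:
FOLLOW(S) := {$}
pass 1:
  B→A c: FOLLOW(A) ⊇ FIRST(c) = {c}; new: +{c}
  S→d A: FOLLOW(A) ⊇ FOLLOW(S) ⊇ {$}; new: +{$}
  S→d B: FOLLOW(B) ⊇ FOLLOW(S) ⊇ {$}; new: +{$}
  S: {$}  A: {$,c}  B: {$}
pass 2: (stable)
  S: {$}  A: {$,c}  B: {$}

FOLLOW(A) = ["$", "c"]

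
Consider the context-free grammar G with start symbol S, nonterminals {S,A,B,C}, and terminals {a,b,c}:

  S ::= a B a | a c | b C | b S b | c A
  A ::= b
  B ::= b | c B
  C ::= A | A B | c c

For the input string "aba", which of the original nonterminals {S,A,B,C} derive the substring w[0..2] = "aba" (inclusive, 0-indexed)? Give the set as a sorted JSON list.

CNF form of G:
  S -> T0 A | T1 T0 | T1 X3 | T2 C | T2 X4
  A -> b
  B -> T0 B | b
  C -> A B | T0 T0 | b
  T0 -> c
  T1 -> a
  T2 -> b
  X3 -> B T1
  X4 -> S T2

CYK table (by increasing span), restricted to cells inside w[0..2]:
  [0..0]={T1}  "a"  orig:{}
  [1..1]={A,B,C,T2}  "b"  orig:{A,B,C}
  [2..2]={T1}  "a"  orig:{}
  [0..1]=∅  "ab"
  [1..2]={X3}  "ba"  orig:{}
  [0..2]={S}  "aba"

Original NTs in T[0,2] deriving "aba": ["S"]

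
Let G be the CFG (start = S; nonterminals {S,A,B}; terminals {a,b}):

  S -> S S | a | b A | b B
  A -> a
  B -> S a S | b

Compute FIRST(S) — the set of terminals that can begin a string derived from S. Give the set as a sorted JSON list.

FIRST iteration:
pass 1:
  A via A→a: +{a}
  B via B→b: +{b}
  S via S→a: +{a}
  S via S→b A: +{b}
  FIRST(S)={a,b}  FIRST(A)={a}  FIRST(B)={b}
pass 2:
  B via B→S a S: +{a}
  FIRST(S)={a,b}  FIRST(A)={a}  FIRST(B)={a,b}
pass 3: (stable)
  FIRST(S)={a,b}  FIRST(A)={a}  FIRST(B)={a,b}

FIRST(S) = ["a", "b"]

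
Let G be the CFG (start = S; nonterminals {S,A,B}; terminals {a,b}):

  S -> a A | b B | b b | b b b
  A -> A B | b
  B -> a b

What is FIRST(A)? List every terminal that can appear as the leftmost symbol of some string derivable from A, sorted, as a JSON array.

Compute FIRST by fixpoint:
round 1:
  A via A→b: +{b}
  B via B→a b: +{a}
  S via S→a A: +{a}
  S via S→b B: +{b}
  FIRST[S]={a,b}  FIRST[A]={b}  FIRST[B]={a}
round 2: (stable)
  FIRST[S]={a,b}  FIRST[A]={b}  FIRST[B]={a}

FIRST(A) = ["b"]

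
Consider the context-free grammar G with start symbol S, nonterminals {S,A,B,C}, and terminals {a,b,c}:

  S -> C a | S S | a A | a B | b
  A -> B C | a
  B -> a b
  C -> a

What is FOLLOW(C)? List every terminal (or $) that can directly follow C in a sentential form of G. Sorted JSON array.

Compute FIRST by fixpoint:
[1]
  A via A→a: +{a}
  B via B→a b: +{a}
  C via C→a: +{a}
  S via S→C a: +{a}
  S via S→b: +{b}
  S: {a,b}  A: {a}  B: {a}  C: {a}
[2] (stable)
  S: {a,b}  A: {a}  B: {a}  C: {a}

FOLLOW iteration:
FOLLOW(S) := {$}
iter 1:
  A→B C: FOLLOW(B) ⊇ FIRST(C) = {a}; new: +{a}
  S→C a: FOLLOW(C) ⊇ FIRST(a) = {a}; new: +{a}
  S→S S: FOLLOW(S) ⊇ FIRST(S) = {a,b}; new: +{a,b}
  S→a A: FOLLOW(A) ⊇ FOLLOW(S) ⊇ {$,a,b}; new: +{$,a,b}
  S→a B: FOLLOW(B) ⊇ FOLLOW(S) ⊇ {$,a,b}; new: +{$,b}
  S: {$,a,b}  A: {$,a,b}  B: {$,a,b}  C: {a}
iter 2:
  A→B C: FOLLOW(C) ⊇ FOLLOW(A) ⊇ {$,a,b}; new: +{$,b}
  S: {$,a,b}  A: {$,a,b}  B: {$,a,b}  C: {$,a,b}
iter 3: (no change)
  S: {$,a,b}  A: {$,a,b}  B: {$,a,b}  C: {$,a,b}

FOLLOW(C) = ["$", "a", "b"]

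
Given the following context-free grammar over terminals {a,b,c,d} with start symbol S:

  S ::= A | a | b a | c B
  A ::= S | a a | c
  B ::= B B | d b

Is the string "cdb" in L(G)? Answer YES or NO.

Convert to CNF:
  S -> T0 T0 | T1 T0 | T2 B | a | c
  A -> T0 T0 | T1 T0 | T2 B | a | c
  B -> B B | T3 T1
  T0 -> a
  T1 -> b
  T2 -> c
  T3 -> d

CYK fill:
  cell(0,0) c: {A,S,T2}  orig:{A,S}
  cell(1,1) d: {T3}  orig:{}
  cell(2,2) b: {T1}  orig:{}
  cell(0,1) cd: ∅
  cell(1,2) db: {B}
  cell(0,2) cdb: {A,S}

S ∈ T[0,2] ⇒ YES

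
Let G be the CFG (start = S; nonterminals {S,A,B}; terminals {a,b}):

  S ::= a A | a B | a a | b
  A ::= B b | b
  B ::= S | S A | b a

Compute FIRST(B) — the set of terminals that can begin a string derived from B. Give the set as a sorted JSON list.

Compute FIRST by fixpoint:
pass 1:
  A via A→b: +{b}
  B via B→b a: +{b}
  S via S→a A: +{a}
  S via S→b: +{b}
  FIRST[S]={a,b}  FIRST[A]={b}  FIRST[B]={b}
pass 2:
  B via B→S: +{a}
  FIRST[S]={a,b}  FIRST[A]={b}  FIRST[B]={a,b}
pass 3:
  A via A→B b: +{a}
  FIRST[S]={a,b}  FIRST[A]={a,b}  FIRST[B]={a,b}
pass 4: (no change)
  FIRST[S]={a,b}  FIRST[A]={a,b}  FIRST[B]={a,b}

FIRST(B) = ["a", "b"]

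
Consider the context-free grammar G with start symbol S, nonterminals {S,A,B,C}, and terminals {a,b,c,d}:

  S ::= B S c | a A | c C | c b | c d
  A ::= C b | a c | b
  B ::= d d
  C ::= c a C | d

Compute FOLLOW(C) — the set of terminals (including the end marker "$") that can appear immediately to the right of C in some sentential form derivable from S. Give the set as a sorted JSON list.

Compute FIRST by fixpoint:
pass 1:
  A via A→a c: +{a}
  A via A→b: +{b}
  B via B→d d: +{d}
  C via C→c a C: +{c}
  C via C→d: +{d}
  S via S→B S c: +{d}
  S via S→a A: +{a}
  S via S→c C: +{c}
  S: {a,c,d}  A: {a,b}  B: {d}  C: {c,d}
pass 2:
  A via A→C b: +{c,d}
  S: {a,c,d}  A: {a,b,c,d}  B: {d}  C: {c,d}
pass 3: — fixpoint
  S: {a,c,d}  A: {a,b,c,d}  B: {d}  C: {c,d}

FOLLOW sets:
initialize: $ ∈ FOLLOW(S)
round 1:
  A→C b: FOLLOW(C) ⊇ FIRST(b) = {b}; new: +{b}
  S→B S c: FOLLOW(B) ⊇ FIRST(S) = {a,c,d}; new: +{a,c,d}
  S→B S c: FOLLOW(S) ⊇ FIRST(c) = {c}; new: +{c}
  S→a A: FOLLOW(A) ⊇ FOLLOW(S) ⊇ {$,c}; new: +{$,c}
  S→c C: FOLLOW(C) ⊇ FOLLOW(S) ⊇ {$,c}; new: +{$,c}
  FOLLOW[S]={$,c}  FOLLOW[A]={$,c}  FOLLOW[B]={a,c,d}  FOLLOW[C]={$,b,c}
round 2: done
  FOLLOW[S]={$,c}  FOLLOW[A]={$,c}  FOLLOW[B]={a,c,d}  FOLLOW[C]={$,b,c}

FOLLOW(C) = ["$", "b", "c"]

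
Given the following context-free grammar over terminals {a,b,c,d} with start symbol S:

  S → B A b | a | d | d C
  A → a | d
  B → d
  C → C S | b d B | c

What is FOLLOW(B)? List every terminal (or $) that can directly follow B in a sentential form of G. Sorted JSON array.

Compute FIRST by fixpoint:
round 1:
  A via A→a: +{a}
  A via A→d: +{d}
  B via B→d: +{d}
  C via C→b d B: +{b}
  C via C→c: +{c}
  S via S→B A b: +{d}
  S via S→a: +{a}
  FIRST[S]={a,d}  FIRST[A]={a,d}  FIRST[B]={d}  FIRST[C]={b,c}
round 2: (no change)
  FIRST[S]={a,d}  FIRST[A]={a,d}  FIRST[B]={d}  FIRST[C]={b,c}

FOLLOW sets:
initialize: $ ∈ FOLLOW(S)
iter 1:
  C→C S: FOLLOW(C) ⊇ FIRST(S) = {a,d}; new: +{a,d}
  C→C S: FOLLOW(S) ⊇ FOLLOW(C) ⊇ {a,d}; new: +{a,d}
  C→b d B: FOLLOW(B) ⊇ FOLLOW(C) ⊇ {a,d}; new: +{a,d}
  S→B A b: FOLLOW(A) ⊇ FIRST(b) = {b}; new: +{b}
  S→d C: FOLLOW(C) ⊇ FOLLOW(S) ⊇ {$,a,d}; new: +{$}
  S: {$,a,d}  A: {b}  B: {a,d}  C: {$,a,d}
iter 2:
  C→b d B: FOLLOW(B) ⊇ FOLLOW(C) ⊇ {$,a,d}; new: +{$}
  S: {$,a,d}  A: {b}  B: {$,a,d}  C: {$,a,d}
iter 3: (no change)
  S: {$,a,d}  A: {b}  B: {$,a,d}  C: {$,a,d}

FOLLOW(B) = ["$", "a", "d"]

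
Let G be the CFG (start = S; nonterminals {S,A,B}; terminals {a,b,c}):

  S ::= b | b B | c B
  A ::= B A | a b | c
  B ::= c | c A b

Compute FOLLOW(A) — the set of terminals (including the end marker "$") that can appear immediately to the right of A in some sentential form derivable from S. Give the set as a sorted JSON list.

FIRST sets, iterate to fixpoint:
pass 1:
  A via A→a b: +{a}
  A via A→c: +{c}
  B via B→c: +{c}
  S via S→b: +{b}
  S via S→c B: +{c}
  S: {b,c}  A: {a,c}  B: {c}
pass 2: (stable)
  S: {b,c}  A: {a,c}  B: {c}

FOLLOW iteration:
seed FOLLOW(S) with $
iter 1:
  A→B A: FOLLOW(B) ⊇ FIRST(A) = {a,c}; new: +{a,c}
  B→c A b: FOLLOW(A) ⊇ FIRST(b) = {b}; new: +{b}
  S→b B: FOLLOW(B) ⊇ FOLLOW(S) ⊇ {$}; new: +{$}
  FOLLOW(S)={$}  FOLLOW(A)={b}  FOLLOW(B)={$,a,c}
iter 2: (stable)
  FOLLOW(S)={$}  FOLLOW(A)={b}  FOLLOW(B)={$,a,c}

FOLLOW(A) = ["b"]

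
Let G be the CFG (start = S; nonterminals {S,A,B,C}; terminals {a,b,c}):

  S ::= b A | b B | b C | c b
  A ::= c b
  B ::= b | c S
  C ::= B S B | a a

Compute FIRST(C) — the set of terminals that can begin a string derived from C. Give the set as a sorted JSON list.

FIRST iteration:
iter 1:
  A via A→c b: +{c}
  B via B→b: +{b}
  B via B→c S: +{c}
  C via C→B S B: +{b,c}
  C via C→a a: +{a}
  S via S→b A: +{b}
  S via S→c b: +{c}
  FIRST(S)={b,c}  FIRST(A)={c}  FIRST(B)={b,c}  FIRST(C)={a,b,c}
iter 2: (stable)
  FIRST(S)={b,c}  FIRST(A)={c}  FIRST(B)={b,c}  FIRST(C)={a,b,c}

FIRST(C) = ["a", "b", "c"]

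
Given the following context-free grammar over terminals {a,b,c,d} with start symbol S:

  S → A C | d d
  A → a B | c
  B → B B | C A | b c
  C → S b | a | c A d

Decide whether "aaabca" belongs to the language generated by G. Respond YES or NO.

Convert to CNF:
  S -> A C | T3 T3
  A -> T0 B | c
  B -> B B | C A | T1 T2
  C -> S T1 | T2 X4 | a
  T0 -> a
  T1 -> b
  T2 -> c
  T3 -> d
  X4 -> A T3

CYK table (by increasing span):
  [0..0]={C,T0}  "a"  orig:{C}
  [1..1]={C,T0}  "a"  orig:{C}
  [2..2]={C,T0}  "a"  orig:{C}
  [3..3]={T1}  "b"  orig:{}
  [4..4]={A,T2}  "c"  orig:{A}
  [5..5]={C,T0}  "a"  orig:{C}
  [0..1]=∅  "aa"
  [1..2]=∅  "aa"
  [2..3]=∅  "ab"
  [3..4]={B}  "bc"
  [4..5]={S}  "ca"
  [0..2]=∅  "aaa"
  [1..3]=∅  "aab"
  [2..4]={A}  "abc"
  [3..5]=∅  "bca"
  [0..3]=∅  "aaab"
  [1..4]={B}  "aabc"
  [2..5]={S}  "abca"
  [0..4]={A}  "aaabc"
  [1..5]=∅  "aabca"
  [0..5]={S}  "aaabca"

S ∈ T[0,5] ⇒ YES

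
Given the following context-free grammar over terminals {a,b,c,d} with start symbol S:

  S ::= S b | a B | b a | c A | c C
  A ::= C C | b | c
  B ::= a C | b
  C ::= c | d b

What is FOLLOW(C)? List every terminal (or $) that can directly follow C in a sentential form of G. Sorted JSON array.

FIRST sets, iterate to fixpoint:
iter 1:
  A via A→b: +{b}
  A via A→c: +{c}
  B via B→a C: +{a}
  B via B→b: +{b}
  C via C→c: +{c}
  C via C→d b: +{d}
  S via S→a B: +{a}
  S via S→b a: +{b}
  S via S→c A: +{c}
  FIRST(S)={a,b,c}  FIRST(A)={b,c}  FIRST(B)={a,b}  FIRST(C)={c,d}
iter 2:
  A via A→C C: +{d}
  FIRST(S)={a,b,c}  FIRST(A)={b,c,d}  FIRST(B)={a,b}  FIRST(C)={c,d}
iter 3: — fixpoint
  FIRST(S)={a,b,c}  FIRST(A)={b,c,d}  FIRST(B)={a,b}  FIRST(C)={c,d}

FOLLOW sets:
FOLLOW(S) := {$}
round 1:
  A→C C: FOLLOW(C) ⊇ FIRST(C) = {c,d}; new: +{c,d}
  S→S b: FOLLOW(S) ⊇ FIRST(b) = {b}; new: +{b}
  S→a B: FOLLOW(B) ⊇ FOLLOW(S) ⊇ {$,b}; new: +{$,b}
  S→c A: FOLLOW(A) ⊇ FOLLOW(S) ⊇ {$,b}; new: +{$,b}
  S→c C: FOLLOW(C) ⊇ FOLLOW(S) ⊇ {$,b}; new: +{$,b}
  FOLLOW(S)={$,b}  FOLLOW(A)={$,b}  FOLLOW(B)={$,b}  FOLLOW(C)={$,b,c,d}
round 2: (no change)
  FOLLOW(S)={$,b}  FOLLOW(A)={$,b}  FOLLOW(B)={$,b}  FOLLOW(C)={$,b,c,d}

FOLLOW(C) = ["$", "b", "c", "d"]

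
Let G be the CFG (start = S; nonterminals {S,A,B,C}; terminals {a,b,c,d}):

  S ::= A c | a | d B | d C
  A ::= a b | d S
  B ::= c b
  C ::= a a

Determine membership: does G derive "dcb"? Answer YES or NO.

Convert to CNF:
  S -> A T3 | T2 B | T2 C | a
  A -> T0 T1 | T2 S
  B -> T3 T1
  C -> T0 T0
  T0 -> a
  T1 -> b
  T2 -> d
  T3 -> c

CYK table (by increasing span):
  [0..0]={T2}  "d"  orig:{}
  [1..1]={T3}  "c"  orig:{}
  [2..2]={T1}  "b"  orig:{}
  [0..1]=∅  "dc"
  [1..2]={B}  "cb"
  [0..2]={S}  "dcb"

S ∈ T[0,2] ⇒ YES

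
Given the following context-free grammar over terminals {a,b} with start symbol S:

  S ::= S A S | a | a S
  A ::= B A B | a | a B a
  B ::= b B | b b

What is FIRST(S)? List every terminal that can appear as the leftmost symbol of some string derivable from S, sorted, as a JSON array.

Compute FIRST by fixpoint:
round 1:
  A via A→a: +{a}
  B via B→b B: +{b}
  S via S→a: +{a}
  FIRST(S)={a}  FIRST(A)={a}  FIRST(B)={b}
round 2:
  A via A→B A B: +{b}
  FIRST(S)={a}  FIRST(A)={a,b}  FIRST(B)={b}
round 3: done
  FIRST(S)={a}  FIRST(A)={a,b}  FIRST(B)={b}

FIRST(S) = ["a"]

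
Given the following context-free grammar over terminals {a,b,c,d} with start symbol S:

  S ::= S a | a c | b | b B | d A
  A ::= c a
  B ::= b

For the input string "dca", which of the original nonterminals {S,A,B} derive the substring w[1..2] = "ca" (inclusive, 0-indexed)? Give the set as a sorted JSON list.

Convert to CNF:
  S -> S T1 | T1 T0 | T2 B | T3 A | b
  A -> T0 T1
  B -> b
  T0 -> c
  T1 -> a
  T2 -> b
  T3 -> d

CYK fill, restricted to cells inside w[1..2]:
  T[1,1] 'c' = {T0}  orig:{}
  T[2,2] 'a' = {T1}  orig:{}
  T[1,2] 'ca' = {A}

Original NTs in T[1,2] deriving "ca": ["A"]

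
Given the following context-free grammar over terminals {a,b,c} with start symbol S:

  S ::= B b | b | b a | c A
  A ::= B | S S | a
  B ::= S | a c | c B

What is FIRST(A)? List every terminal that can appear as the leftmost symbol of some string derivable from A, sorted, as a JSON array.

FIRST iteration:
[1]
  A via A→a: +{a}
  B via B→a c: +{a}
  B via B→c B: +{c}
  S via S→B b: +{a,c}
  S via S→b: +{b}
  FIRST(S)={a,b,c}  FIRST(A)={a}  FIRST(B)={a,c}
[2]
  A via A→B: +{c}
  A via A→S S: +{b}
  B via B→S: +{b}
  FIRST(S)={a,b,c}  FIRST(A)={a,b,c}  FIRST(B)={a,b,c}
[3] (no change)
  FIRST(S)={a,b,c}  FIRST(A)={a,b,c}  FIRST(B)={a,b,c}

FIRST(A) = ["a", "b", "c"]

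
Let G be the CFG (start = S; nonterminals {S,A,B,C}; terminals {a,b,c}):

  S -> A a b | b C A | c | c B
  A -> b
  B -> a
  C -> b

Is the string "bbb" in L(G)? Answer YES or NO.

Convert to CNF:
  S -> A X3 | T1 X4 | T2 B | c
  A -> b
  B -> a
  C -> b
  T0 -> a
  T1 -> b
  T2 -> c
  X3 -> T0 T1
  X4 -> C A

Fill CYK table bottom-up:
  cell(0,0) b: {A,C,T1}  orig:{A,C}
  cell(1,1) b: {A,C,T1}  orig:{A,C}
  cell(2,2) b: {A,C,T1}  orig:{A,C}
  cell(0,1) bb: {X4}  orig:{}
  cell(1,2) bb: {X4}  orig:{}
  cell(0,2) bbb: {S}

S ∈ T[0,2] ⇒ YES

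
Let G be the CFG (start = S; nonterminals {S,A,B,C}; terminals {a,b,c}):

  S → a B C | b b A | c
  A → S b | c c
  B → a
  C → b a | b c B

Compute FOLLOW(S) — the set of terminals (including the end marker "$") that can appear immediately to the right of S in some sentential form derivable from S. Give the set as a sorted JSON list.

FIRST sets, iterate to fixpoint:
iter 1:
  A via A→c c: +{c}
  B via B→a: +{a}
  C via C→b a: +{b}
  S via S→a B C: +{a}
  S via S→b b A: +{b}
  S via S→c: +{c}
  FIRST[S]={a,b,c}  FIRST[A]={c}  FIRST[B]={a}  FIRST[C]={b}
iter 2:
  A via A→S b: +{a,b}
  FIRST[S]={a,b,c}  FIRST[A]={a,b,c}  FIRST[B]={a}  FIRST[C]={b}
iter 3: (no change)
  FIRST[S]={a,b,c}  FIRST[A]={a,b,c}  FIRST[B]={a}  FIRST[C]={b}

FOLLOW iteration:
seed FOLLOW(S) with $
round 1:
  A→S b: FOLLOW(S) ⊇ FIRST(b) = {b}; new: +{b}
  S→a B C: FOLLOW(B) ⊇ FIRST(C) = {b}; new: +{b}
  S→a B C: FOLLOW(C) ⊇ FOLLOW(S) ⊇ {$,b}; new: +{$,b}
  S→b b A: FOLLOW(A) ⊇ FOLLOW(S) ⊇ {$,b}; new: +{$,b}
  S: {$,b}  A: {$,b}  B: {b}  C: {$,b}
round 2:
  C→b c B: FOLLOW(B) ⊇ FOLLOW(C) ⊇ {$,b}; new: +{$}
  S: {$,b}  A: {$,b}  B: {$,b}  C: {$,b}
round 3: — fixpoint
  S: {$,b}  A: {$,b}  B: {$,b}  C: {$,b}

FOLLOW(S) = ["$", "b"]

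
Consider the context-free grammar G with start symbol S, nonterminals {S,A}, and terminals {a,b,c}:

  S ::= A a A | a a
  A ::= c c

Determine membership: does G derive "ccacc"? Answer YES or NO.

Convert to CNF:
  S -> A X2 | T1 T1
  A -> T0 T0
  T0 -> c
  T1 -> a
  X2 -> T1 A

CYK table (by increasing span):
  T[0,0] 'c' = {T0}  orig:{}
  T[1,1] 'c' = {T0}  orig:{}
  T[2,2] 'a' = {T1}  orig:{}
  T[3,3] 'c' = {T0}  orig:{}
  T[4,4] 'c' = {T0}  orig:{}
  T[0,1] 'cc' = {A}
  T[1,2] 'ca' = ∅
  T[2,3] 'ac' = ∅
  T[3,4] 'cc' = {A}
  T[0,2] 'cca' = ∅
  T[1,3] 'cac' = ∅
  T[2,4] 'acc' = {X2}  orig:{}
  T[0,3] 'ccac' = ∅
  T[1,4] 'cacc' = ∅
  T[0,4] 'ccacc' = {S}

S ∈ T[0,4] ⇒ YES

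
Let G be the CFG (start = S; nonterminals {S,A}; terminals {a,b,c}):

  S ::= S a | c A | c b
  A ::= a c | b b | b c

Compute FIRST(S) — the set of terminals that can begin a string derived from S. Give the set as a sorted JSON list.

FIRST sets, iterate to fixpoint:
pass 1:
  A via A→a c: +{a}
  A via A→b b: +{b}
  S via S→c A: +{c}
  S: {c}  A: {a,b}
pass 2: — fixpoint
  S: {c}  A: {a,b}

FIRST(S) = ["c"]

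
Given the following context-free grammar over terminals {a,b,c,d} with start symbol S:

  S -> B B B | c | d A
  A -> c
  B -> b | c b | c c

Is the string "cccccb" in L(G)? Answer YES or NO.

Convert to CNF:
  S -> B X3 | T2 A | c
  A -> c
  B -> T0 T0 | T0 T1 | b
  T0 -> c
  T1 -> b
  T2 -> d
  X3 -> B B

Fill CYK table bottom-up:
  cell(0,0) c: {A,S,T0}  orig:{A,S}
  cell(1,1) c: {A,S,T0}  orig:{A,S}
  cell(2,2) c: {A,S,T0}  orig:{A,S}
  cell(3,3) c: {A,S,T0}  orig:{A,S}
  cell(4,4) c: {A,S,T0}  orig:{A,S}
  cell(5,5) b: {B,T1}  orig:{B}
  cell(0,1) cc: {B}
  cell(1,2) cc: {B}
  cell(2,3) cc: {B}
  cell(3,4) cc: {B}
  cell(4,5) cb: {B}
  cell(0,2) ccc: ∅
  cell(1,3) ccc: ∅
  cell(2,4) ccc: ∅
  cell(3,5) ccb: {X3}  orig:{}
  cell(0,3) cccc: {X3}  orig:{}
  cell(1,4) cccc: {X3}  orig:{}
  cell(2,5) cccb: {X3}  orig:{}
  cell(0,4) ccccc: ∅
  cell(1,5) ccccb: {S}
  cell(0,5) cccccb: {S}

S ∈ T[0,5] ⇒ YES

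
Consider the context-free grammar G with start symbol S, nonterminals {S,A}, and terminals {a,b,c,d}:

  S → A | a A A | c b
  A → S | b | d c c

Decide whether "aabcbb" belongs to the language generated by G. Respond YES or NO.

CNF form of G:
  S -> T0 X6 | T1 T2 | T3 X7 | b
  A -> T0 X4 | T1 T2 | T3 X5 | b
  T0 -> a
  T1 -> c
  T2 -> b
  T3 -> d
  X4 -> A A
  X5 -> T1 T1
  X6 -> A A
  X7 -> T1 T1

CYK fill:
  T[0,0] 'a' = {T0}  orig:{}
  T[1,1] 'a' = {T0}  orig:{}
  T[2,2] 'b' = {A,S,T2}  orig:{A,S}
  T[3,3] 'c' = {T1}  orig:{}
  T[4,4] 'b' = {A,S,T2}  orig:{A,S}
  T[5,5] 'b' = {A,S,T2}  orig:{A,S}
  T[0,1] 'aa' = ∅
  T[1,2] 'ab' = ∅
  T[2,3] 'bc' = ∅
  T[3,4] 'cb' = {A,S}
  T[4,5] 'bb' = {X4,X6}  orig:{}
  T[0,2] 'aab' = ∅
  T[1,3] 'abc' = ∅
  T[2,4] 'bcb' = {X4,X6}  orig:{}
  T[3,5] 'cbb' = {X4,X6}  orig:{}
  T[0,3] 'aabc' = ∅
  T[1,4] 'abcb' = {A,S}
  T[2,5] 'bcbb' = ∅
  T[0,4] 'aabcb' = ∅
  T[1,5] 'abcbb' = {X4,X6}  orig:{}
  T[0,5] 'aabcbb' = {A,S}

S ∈ T[0,5] ⇒ YES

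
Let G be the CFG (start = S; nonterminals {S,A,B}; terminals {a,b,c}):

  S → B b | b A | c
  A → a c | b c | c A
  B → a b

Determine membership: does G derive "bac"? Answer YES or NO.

Convert to CNF:
  S -> B T2 | T2 A | c
  A -> T0 T1 | T1 A | T2 T1
  B -> T0 T2
  T0 -> a
  T1 -> c
  T2 -> b

CYK table (by increasing span):
  [0..0]={T2}  "b"  orig:{}
  [1..1]={T0}  "a"  orig:{}
  [2..2]={S,T1}  "c"  orig:{S}
  [0..1]=∅  "ba"
  [1..2]={A}  "ac"
  [0..2]={S}  "bac"

S ∈ T[0,2] ⇒ YES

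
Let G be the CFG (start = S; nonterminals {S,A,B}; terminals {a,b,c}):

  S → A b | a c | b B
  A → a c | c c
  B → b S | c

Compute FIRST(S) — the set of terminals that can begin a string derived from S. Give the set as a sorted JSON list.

Compute FIRST by fixpoint:
round 1:
  A via A→a c: +{a}
  A via A→c c: +{c}
  B via B→b S: +{b}
  B via B→c: +{c}
  S via S→A b: +{a,c}
  S via S→b B: +{b}
  FIRST[S]={a,b,c}  FIRST[A]={a,c}  FIRST[B]={b,c}
round 2: (no change)
  FIRST[S]={a,b,c}  FIRST[A]={a,c}  FIRST[B]={b,c}

FIRST(S) = ["a", "b", "c"]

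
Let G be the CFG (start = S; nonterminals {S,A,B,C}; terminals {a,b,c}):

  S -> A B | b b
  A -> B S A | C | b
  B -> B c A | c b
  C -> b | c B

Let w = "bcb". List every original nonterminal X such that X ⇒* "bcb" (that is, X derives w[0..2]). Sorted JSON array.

Convert to CNF:
  S -> A B | T1 T1
  A -> B X2 | T0 B | b
  B -> B X3 | T0 T1
  C -> T0 B | b
  T0 -> c
  T1 -> b
  X2 -> S A
  X3 -> T0 A

Fill CYK table bottom-up — only the sub-triangle for w[0..2]:
  cell(0,0) b: {A,C,T1}  orig:{A,C}
  cell(1,1) c: {T0}  orig:{}
  cell(2,2) b: {A,C,T1}  orig:{A,C}
  cell(0,1) bc: ∅
  cell(1,2) cb: {B,X3}  orig:{B}
  cell(0,2) bcb: {S}

Original NTs in T[0,2] deriving "bcb": ["S"]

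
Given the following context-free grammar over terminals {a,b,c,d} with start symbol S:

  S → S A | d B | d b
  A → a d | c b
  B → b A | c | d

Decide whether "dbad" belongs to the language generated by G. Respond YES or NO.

Convert to CNF:
  S -> S A | T1 B | T1 T3
  A -> T0 T1 | T2 T3
  B -> T3 A | c | d
  T0 -> a
  T1 -> d
  T2 -> c
  T3 -> b

Fill CYK table bottom-up:
  [0..0]={B,T1}  "d"  orig:{B}
  [1..1]={T3}  "b"  orig:{}
  [2..2]={T0}  "a"  orig:{}
  [3..3]={B,T1}  "d"  orig:{B}
  [0..1]={S}  "db"
  [1..2]=∅  "ba"
  [2..3]={A}  "ad"
  [0..2]=∅  "dba"
  [1..3]={B}  "bad"
  [0..3]={S}  "dbad"

S ∈ T[0,3] ⇒ YES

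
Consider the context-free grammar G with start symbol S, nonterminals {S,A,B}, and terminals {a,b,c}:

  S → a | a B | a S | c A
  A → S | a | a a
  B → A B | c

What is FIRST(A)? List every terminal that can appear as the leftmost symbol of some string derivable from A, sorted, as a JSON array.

FIRST iteration:
pass 1:
  A via A→a: +{a}
  B via B→A B: +{a}
  B via B→c: +{c}
  S via S→a: +{a}
  S via S→c A: +{c}
  FIRST(S)={a,c}  FIRST(A)={a}  FIRST(B)={a,c}
pass 2:
  A via A→S: +{c}
  FIRST(S)={a,c}  FIRST(A)={a,c}  FIRST(B)={a,c}
pass 3: (no change)
  FIRST(S)={a,c}  FIRST(A)={a,c}  FIRST(B)={a,c}

FIRST(A) = ["a", "c"]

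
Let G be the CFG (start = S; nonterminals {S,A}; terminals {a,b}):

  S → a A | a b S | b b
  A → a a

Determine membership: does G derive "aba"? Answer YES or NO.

CNF form of G:
  S -> T0 A | T0 X2 | T1 T1
  A -> T0 T0
  T0 -> a
  T1 -> b
  X2 -> T1 S

Fill CYK table bottom-up:
  [0..0]={T0}  "a"  orig:{}
  [1..1]={T1}  "b"  orig:{}
  [2..2]={T0}  "a"  orig:{}
  [0..1]=∅  "ab"
  [1..2]=∅  "ba"
  [0..2]=∅  "aba"

S ∉ T[0,2] ⇒ NO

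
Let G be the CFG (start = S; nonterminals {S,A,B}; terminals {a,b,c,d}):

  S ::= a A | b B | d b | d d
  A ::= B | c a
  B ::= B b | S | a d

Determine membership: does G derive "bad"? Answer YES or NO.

Convert to CNF:
  S -> T0 B | T1 A | T2 T0 | T2 T2
  A -> B T0 | T0 B | T1 A | T1 T2 | T2 T0 | T2 T2 | T3 T1
  B -> B T0 | T0 B | T1 A | T1 T2 | T2 T0 | T2 T2
  T0 -> b
  T1 -> a
  T2 -> d
  T3 -> c

CYK fill:
  T[0,0] 'b' = {T0}  orig:{}
  T[1,1] 'a' = {T1}  orig:{}
  T[2,2] 'd' = {T2}  orig:{}
  T[0,1] 'ba' = ∅
  T[1,2] 'ad' = {A,B}
  T[0,2] 'bad' = {A,B,S}

S ∈ T[0,2] ⇒ YES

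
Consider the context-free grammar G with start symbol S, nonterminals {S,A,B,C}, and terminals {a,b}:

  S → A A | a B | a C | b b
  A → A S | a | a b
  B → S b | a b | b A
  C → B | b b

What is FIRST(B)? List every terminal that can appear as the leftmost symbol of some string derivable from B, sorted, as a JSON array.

Compute FIRST by fixpoint:
round 1:
  A via A→a: +{a}
  B via B→a b: +{a}
  B via B→b A: +{b}
  C via C→B: +{a,b}
  S via S→A A: +{a}
  S via S→b b: +{b}
  FIRST(S)={a,b}  FIRST(A)={a}  FIRST(B)={a,b}  FIRST(C)={a,b}
round 2: done
  FIRST(S)={a,b}  FIRST(A)={a}  FIRST(B)={a,b}  FIRST(C)={a,b}

FIRST(B) = ["a", "b"]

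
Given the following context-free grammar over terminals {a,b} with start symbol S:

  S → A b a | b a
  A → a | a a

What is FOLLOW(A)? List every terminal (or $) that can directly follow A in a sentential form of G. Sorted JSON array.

Compute FIRST by fixpoint:
[1]
  A via A→a: +{a}
  S via S→A b a: +{a}
  S via S→b a: +{b}
  FIRST(S)={a,b}  FIRST(A)={a}
[2] done
  FIRST(S)={a,b}  FIRST(A)={a}

FOLLOW iteration:
seed FOLLOW(S) with $
iter 1:
  S→A b a: FOLLOW(A) ⊇ FIRST(b) = {b}; new: +{b}
  FOLLOW[S]={$}  FOLLOW[A]={b}
iter 2: (stable)
  FOLLOW[S]={$}  FOLLOW[A]={b}

FOLLOW(A) = ["b"]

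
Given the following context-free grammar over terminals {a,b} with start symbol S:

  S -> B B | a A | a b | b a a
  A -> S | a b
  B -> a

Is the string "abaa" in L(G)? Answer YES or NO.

CNF form of G:
  S -> B B | T0 A | T0 T1 | T1 X3
  A -> B B | T0 A | T0 T1 | T1 X2
  B -> a
  T0 -> a
  T1 -> b
  X2 -> T0 T0
  X3 -> T0 T0

CYK table (by increasing span):
  cell(0,0) a: {B,T0}  orig:{B}
  cell(1,1) b: {T1}  orig:{}
  cell(2,2) a: {B,T0}  orig:{B}
  cell(3,3) a: {B,T0}  orig:{B}
  cell(0,1) ab: {A,S}
  cell(1,2) ba: ∅
  cell(2,3) aa: {A,S,X2,X3}  orig:{A,S}
  cell(0,2) aba: ∅
  cell(1,3) baa: {A,S}
  cell(0,3) abaa: {A,S}

S ∈ T[0,3] ⇒ YES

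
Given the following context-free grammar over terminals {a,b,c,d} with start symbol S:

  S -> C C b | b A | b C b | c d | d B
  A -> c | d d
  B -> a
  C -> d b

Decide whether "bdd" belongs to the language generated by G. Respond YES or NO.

CNF form of G:
  S -> C X3 | T0 B | T1 A | T1 X4 | T2 T0
  A -> T0 T0 | c
  B -> a
  C -> T0 T1
  T0 -> d
  T1 -> b
  T2 -> c
  X3 -> C T1
  X4 -> C T1

CYK table (by increasing span):
  cell(0,0) b: {T1}  orig:{}
  cell(1,1) d: {T0}  orig:{}
  cell(2,2) d: {T0}  orig:{}
  cell(0,1) bd: ∅
  cell(1,2) dd: {A}
  cell(0,2) bdd: {S}

S ∈ T[0,2] ⇒ YES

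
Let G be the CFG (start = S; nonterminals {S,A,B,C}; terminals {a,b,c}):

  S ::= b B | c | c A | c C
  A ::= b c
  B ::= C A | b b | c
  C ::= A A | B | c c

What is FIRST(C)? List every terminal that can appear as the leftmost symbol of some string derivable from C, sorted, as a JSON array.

Compute FIRST by fixpoint:
round 1:
  A via A→b c: +{b}
  B via B→b b: +{b}
  B via B→c: +{c}
  C via C→A A: +{b}
  C via C→B: +{c}
  S via S→b B: +{b}
  S via S→c: +{c}
  FIRST[S]={b,c}  FIRST[A]={b}  FIRST[B]={b,c}  FIRST[C]={b,c}
round 2: — fixpoint
  FIRST[S]={b,c}  FIRST[A]={b}  FIRST[B]={b,c}  FIRST[C]={b,c}

FIRST(C) = ["b", "c"]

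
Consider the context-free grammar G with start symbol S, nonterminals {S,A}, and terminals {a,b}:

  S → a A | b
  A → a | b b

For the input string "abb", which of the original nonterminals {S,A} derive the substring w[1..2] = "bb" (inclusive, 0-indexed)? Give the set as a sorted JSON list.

CNF form of G:
  S -> T1 A | b
  A -> T0 T0 | a
  T0 -> b
  T1 -> a

CYK table (by increasing span) — only the sub-triangle for w[1..2]:
  T[1,1] 'b' = {S,T0}  orig:{S}
  T[2,2] 'b' = {S,T0}  orig:{S}
  T[1,2] 'bb' = {A}

Original NTs in T[1,2] deriving "bb": ["A"]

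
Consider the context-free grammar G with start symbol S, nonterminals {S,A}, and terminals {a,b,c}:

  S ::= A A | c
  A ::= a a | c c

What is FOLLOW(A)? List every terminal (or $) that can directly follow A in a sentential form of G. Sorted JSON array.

FIRST iteration:
pass 1:
  A via A→a a: +{a}
  A via A→c c: +{c}
  S via S→A A: +{a,c}
  FIRST(S)={a,c}  FIRST(A)={a,c}
pass 2: (stable)
  FIRST(S)={a,c}  FIRST(A)={a,c}

FOLLOW iteration:
seed FOLLOW(S) with $
round 1:
  S→A A: FOLLOW(A) ⊇ FIRST(A) = {a,c}; new: +{a,c}
  S→A A: FOLLOW(A) ⊇ FOLLOW(S) ⊇ {$}; new: +{$}
  S: {$}  A: {$,a,c}
round 2: (stable)
  S: {$}  A: {$,a,c}

FOLLOW(A) = ["$", "a", "c"]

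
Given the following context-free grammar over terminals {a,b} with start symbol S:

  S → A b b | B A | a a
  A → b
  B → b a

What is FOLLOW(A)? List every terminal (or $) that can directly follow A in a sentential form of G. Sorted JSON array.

FIRST sets, iterate to fixpoint:
[1]
  A via A→b: +{b}
  B via B→b a: +{b}
  S via S→A b b: +{b}
  S via S→a a: +{a}
  FIRST(S)={a,b}  FIRST(A)={b}  FIRST(B)={b}
[2] (no change)
  FIRST(S)={a,b}  FIRST(A)={b}  FIRST(B)={b}

FOLLOW sets:
FOLLOW(S) := {$}
iter 1:
  S→A b b: FOLLOW(A) ⊇ FIRST(b) = {b}; new: +{b}
  S→B A: FOLLOW(B) ⊇ FIRST(A) = {b}; new: +{b}
  S→B A: FOLLOW(A) ⊇ FOLLOW(S) ⊇ {$}; new: +{$}
  S: {$}  A: {$,b}  B: {b}
iter 2: (no change)
  S: {$}  A: {$,b}  B: {b}

FOLLOW(A) = ["$", "b"]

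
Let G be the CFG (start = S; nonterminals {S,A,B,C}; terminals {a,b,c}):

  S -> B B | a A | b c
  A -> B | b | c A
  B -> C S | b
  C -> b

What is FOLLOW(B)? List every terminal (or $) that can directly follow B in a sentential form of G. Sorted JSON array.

Compute FIRST by fixpoint:
pass 1:
  A via A→b: +{b}
  A via A→c A: +{c}
  B via B→b: +{b}
  C via C→b: +{b}
  S via S→B B: +{b}
  S via S→a A: +{a}
  FIRST(S)={a,b}  FIRST(A)={b,c}  FIRST(B)={b}  FIRST(C)={b}
pass 2: (stable)
  FIRST(S)={a,b}  FIRST(A)={b,c}  FIRST(B)={b}  FIRST(C)={b}

FOLLOW sets:
FOLLOW(S) := {$}
pass 1:
  B→C S: FOLLOW(C) ⊇ FIRST(S) = {a,b}; new: +{a,b}
  S→B B: FOLLOW(B) ⊇ FIRST(B) = {b}; new: +{b}
  S→B B: FOLLOW(B) ⊇ FOLLOW(S) ⊇ {$}; new: +{$}
  S→a A: FOLLOW(A) ⊇ FOLLOW(S) ⊇ {$}; new: +{$}
  FOLLOW[S]={$}  FOLLOW[A]={$}  FOLLOW[B]={$,b}  FOLLOW[C]={a,b}
pass 2:
  B→C S: FOLLOW(S) ⊇ FOLLOW(B) ⊇ {$,b}; new: +{b}
  S→a A: FOLLOW(A) ⊇ FOLLOW(S) ⊇ {$,b}; new: +{b}
  FOLLOW[S]={$,b}  FOLLOW[A]={$,b}  FOLLOW[B]={$,b}  FOLLOW[C]={a,b}
pass 3: (no change)
  FOLLOW[S]={$,b}  FOLLOW[A]={$,b}  FOLLOW[B]={$,b}  FOLLOW[C]={a,b}

FOLLOW(B) = ["$", "b"]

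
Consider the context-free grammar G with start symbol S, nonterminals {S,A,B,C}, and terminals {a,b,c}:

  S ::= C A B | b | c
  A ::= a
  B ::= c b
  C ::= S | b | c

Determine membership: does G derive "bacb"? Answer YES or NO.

Convert to CNF:
  S -> C X3 | b | c
  A -> a
  B -> T0 T1
  C -> C X2 | b | c
  T0 -> c
  T1 -> b
  X2 -> A B
  X3 -> A B

CYK fill:
  T[0,0] 'b' = {C,S,T1}  orig:{C,S}
  T[1,1] 'a' = {A}
  T[2,2] 'c' = {C,S,T0}  orig:{C,S}
  T[3,3] 'b' = {C,S,T1}  orig:{C,S}
  T[0,1] 'ba' = ∅
  T[1,2] 'ac' = ∅
  T[2,3] 'cb' = {B}
  T[0,2] 'bac' = ∅
  T[1,3] 'acb' = {X2,X3}  orig:{}
  T[0,3] 'bacb' = {C,S}

S ∈ T[0,3] ⇒ YES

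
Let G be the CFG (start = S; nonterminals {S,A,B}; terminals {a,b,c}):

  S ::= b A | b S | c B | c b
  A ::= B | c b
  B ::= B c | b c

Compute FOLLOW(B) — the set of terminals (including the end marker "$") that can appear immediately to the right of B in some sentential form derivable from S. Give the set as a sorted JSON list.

Compute FIRST by fixpoint:
pass 1:
  A via A→c b: +{c}
  B via B→b c: +{b}
  S via S→b A: +{b}
  S via S→c B: +{c}
  FIRST(S)={b,c}  FIRST(A)={c}  FIRST(B)={b}
pass 2:
  A via A→B: +{b}
  FIRST(S)={b,c}  FIRST(A)={b,c}  FIRST(B)={b}
pass 3: — fixpoint
  FIRST(S)={b,c}  FIRST(A)={b,c}  FIRST(B)={b}

FOLLOW iteration:
FOLLOW(S) := {$}
iter 1:
  B→B c: FOLLOW(B) ⊇ FIRST(c) = {c}; new: +{c}
  S→b A: FOLLOW(A) ⊇ FOLLOW(S) ⊇ {$}; new: +{$}
  S→c B: FOLLOW(B) ⊇ FOLLOW(S) ⊇ {$}; new: +{$}
  S: {$}  A: {$}  B: {$,c}
iter 2: (no change)
  S: {$}  A: {$}  B: {$,c}

FOLLOW(B) = ["$", "c"]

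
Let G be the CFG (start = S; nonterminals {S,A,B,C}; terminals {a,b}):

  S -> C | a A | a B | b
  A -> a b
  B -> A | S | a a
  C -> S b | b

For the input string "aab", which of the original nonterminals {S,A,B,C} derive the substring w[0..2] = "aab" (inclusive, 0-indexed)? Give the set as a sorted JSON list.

Convert to CNF:
  S -> S T1 | T0 A | T0 B | b
  A -> T0 T1
  B -> S T1 | T0 A | T0 B | T0 T0 | T0 T1 | b
  C -> S T1 | b
  T0 -> a
  T1 -> b

Fill CYK table bottom-up, restricted to cells inside w[0..2]:
  T[0,0] 'a' = {T0}  orig:{}
  T[1,1] 'a' = {T0}  orig:{}
  T[2,2] 'b' = {B,C,S,T1}  orig:{B,C,S}
  T[0,1] 'aa' = {B}
  T[1,2] 'ab' = {A,B,S}
  T[0,2] 'aab' = {B,S}

Original NTs in T[0,2] deriving "aab": ["B", "S"]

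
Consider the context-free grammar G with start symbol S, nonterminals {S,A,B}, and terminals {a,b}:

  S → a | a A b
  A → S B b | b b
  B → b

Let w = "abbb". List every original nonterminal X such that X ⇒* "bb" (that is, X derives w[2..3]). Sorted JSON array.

Convert to CNF:
  S -> T1 X3 | a
  A -> S X2 | T0 T0
  B -> b
  T0 -> b
  T1 -> a
  X2 -> B T0
  X3 -> A T0

CYK fill — only the sub-triangle for w[2..3]:
  T[2,2] 'b' = {B,T0}  orig:{B}
  T[3,3] 'b' = {B,T0}  orig:{B}
  T[2,3] 'bb' = {A,X2}  orig:{A}

Original NTs in T[2,3] deriving "bb": ["A"]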